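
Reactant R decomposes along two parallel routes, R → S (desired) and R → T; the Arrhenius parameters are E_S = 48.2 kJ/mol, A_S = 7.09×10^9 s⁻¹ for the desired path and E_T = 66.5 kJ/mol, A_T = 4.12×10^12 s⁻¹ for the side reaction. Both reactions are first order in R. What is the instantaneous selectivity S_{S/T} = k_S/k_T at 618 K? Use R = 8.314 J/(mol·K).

k_S/k_T = (A_S/A_T)·exp[−(E_S−E_T)/(RT)] = (A_S/A_T)·exp[(E_T−E_S)/(RT)].
(E_T−E_S)/(RT) = (66.5−48.2)×10³/(8.314×618) = 18300/5138 = 3.562.
k_S/k_T = (7.09×10^9/4.12×10^12)·exp(3.562) = 0.001721 × 35.22 = 0.0606.
Since E_S < E_T, lowering the temperature improves selectivity toward S.

0.0606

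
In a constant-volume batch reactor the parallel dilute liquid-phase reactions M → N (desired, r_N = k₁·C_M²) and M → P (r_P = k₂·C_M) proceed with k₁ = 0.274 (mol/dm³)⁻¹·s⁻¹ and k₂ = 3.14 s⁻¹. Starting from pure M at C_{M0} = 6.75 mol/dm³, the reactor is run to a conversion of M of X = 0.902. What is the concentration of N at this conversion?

C_M = C_{M0}(1−X) = 0.6615 mol/dm³.
Along a PFR/batch, dC_P/dC_M = −r_P/(r_N+r_P) = −k₂/(k₂+k₁·C_M).
Integrating from C_{M0} to C_M: C_P = (3.14/0.274)·ln[(3.14+0.274·6.75)/(3.14+0.274·0.661)] = 11.46·ln(4.990/3.321) = 4.664 mol/dm³.
Then C_N = (C_{M0}−C_M) − C_P = 6.088 − 4.664 = 1.424 mol/dm³.

1.42 mol/dm³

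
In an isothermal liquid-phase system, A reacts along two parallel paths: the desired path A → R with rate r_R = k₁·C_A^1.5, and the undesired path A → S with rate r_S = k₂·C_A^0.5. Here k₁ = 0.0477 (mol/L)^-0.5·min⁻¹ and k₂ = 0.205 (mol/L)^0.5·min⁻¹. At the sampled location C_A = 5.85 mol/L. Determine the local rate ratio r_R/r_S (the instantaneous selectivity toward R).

S_{R/S} = r_R/r_S = (k₁·C_A^1.5)/(k₂·C_A^0.5) = (k₁/k₂)·C_A.
= (0.0477×5.850^1.5) / (0.205×5.850^0.5) = 0.6749/0.4958 = 1.36.
Since the desired path is higher order in A, keeping C_A high (PFR or concentrated feed) favours R.

1.36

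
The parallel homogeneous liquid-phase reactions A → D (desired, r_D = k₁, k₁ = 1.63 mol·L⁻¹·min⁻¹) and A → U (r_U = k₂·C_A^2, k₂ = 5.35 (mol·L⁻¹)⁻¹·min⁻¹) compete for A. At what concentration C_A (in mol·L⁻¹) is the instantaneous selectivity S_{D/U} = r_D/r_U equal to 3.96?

S_{D/U} = (k₁/k₂)·C_A^-2 ⇒ C_A = (S·k₂/k₁)^(-0.5).
= (3.96×5.35/1.63)^(-0.5) = (13.00)^(-0.5) = 0.277 mol·L⁻¹.

0.277 mol·L⁻¹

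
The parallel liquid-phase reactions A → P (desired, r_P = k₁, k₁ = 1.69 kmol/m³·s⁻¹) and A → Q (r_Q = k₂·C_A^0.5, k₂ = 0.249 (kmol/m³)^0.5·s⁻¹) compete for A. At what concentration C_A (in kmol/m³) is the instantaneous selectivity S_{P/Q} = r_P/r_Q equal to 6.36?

1.14 kmol/m³

S_{P/Q} = (k₁/k₂)·C_A^-0.5 ⇒ C_A = (S·k₂/k₁)^(-2).
= (6.36×0.249/1.69)^(-2) = (0.9371)^(-2) = 1.14 kmol/m³.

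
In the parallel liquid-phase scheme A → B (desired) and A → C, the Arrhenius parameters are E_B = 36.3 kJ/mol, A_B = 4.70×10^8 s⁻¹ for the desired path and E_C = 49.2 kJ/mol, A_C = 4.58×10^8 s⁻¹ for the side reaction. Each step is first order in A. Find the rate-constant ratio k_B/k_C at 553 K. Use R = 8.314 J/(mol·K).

17.0

k_B/k_C = (A_B/A_C)·exp[−(E_B−E_C)/(RT)] = (A_B/A_C)·exp[(E_C−E_B)/(RT)].
(E_C−E_B)/(RT) = (49.2−36.3)×10³/(8.314×553) = 12900/4598 = 2.806.
k_B/k_C = (4.70×10^8/4.58×10^8)·exp(2.806) = 1.026 × 16.54 = 17.0.
Since E_B < E_C, lowering the temperature improves selectivity toward B.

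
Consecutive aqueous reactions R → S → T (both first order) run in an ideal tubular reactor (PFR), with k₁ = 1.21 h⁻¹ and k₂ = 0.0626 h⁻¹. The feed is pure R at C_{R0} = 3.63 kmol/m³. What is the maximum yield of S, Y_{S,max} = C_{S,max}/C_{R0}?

0.851

At the optimum, C_{S,max}/C_{R0} = (k₁/k₂)^[k₂/(k₂−k₁)].
= (1.21/0.0626)^(0.0626/(0.0626−1.21)) = (19.33)^(-0.05456) = 0.8508.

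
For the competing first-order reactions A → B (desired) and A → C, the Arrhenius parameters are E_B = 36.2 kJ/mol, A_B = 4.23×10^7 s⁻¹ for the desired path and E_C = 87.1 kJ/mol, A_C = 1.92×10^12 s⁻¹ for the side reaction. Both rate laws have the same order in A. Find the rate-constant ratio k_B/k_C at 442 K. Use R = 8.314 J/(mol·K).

With equal orders, S_{B/C} = k_B/k_C = (A_B/A_C)·exp[(E_C−E_B)/(RT)].
(E_C−E_B)/(RT) = (87.1−36.2)×10³/(8.314×442) = 50900/3675 = 13.85.
k_B/k_C = (4.23×10^7/1.92×10^12)·exp(13.85) = 2.203×10^-5 × 1.036×10^6 = 22.8.

22.8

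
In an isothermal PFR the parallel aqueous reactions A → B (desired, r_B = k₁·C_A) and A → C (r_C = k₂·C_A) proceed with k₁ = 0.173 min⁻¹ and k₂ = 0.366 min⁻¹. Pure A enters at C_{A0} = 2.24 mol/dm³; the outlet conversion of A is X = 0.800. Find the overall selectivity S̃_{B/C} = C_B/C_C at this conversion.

C_A = C_{A0}(1−X) = 0.4480 mol/dm³.
Both paths are first order in A, so the instantaneous fraction to B is constant: dC_B/d(−C_A) = k₁/(k₁+k₂) = 0.3210.
C_B = 0.3210·(C_{A0}−C_A) = 0.3210×1.792 = 0.575 mol/dm³.
C_C = (C_{A0}−C_A)−C_B = 1.217 mol/dm³; S̃_{B/C} = 0.5752/1.217 = 0.473.

0.473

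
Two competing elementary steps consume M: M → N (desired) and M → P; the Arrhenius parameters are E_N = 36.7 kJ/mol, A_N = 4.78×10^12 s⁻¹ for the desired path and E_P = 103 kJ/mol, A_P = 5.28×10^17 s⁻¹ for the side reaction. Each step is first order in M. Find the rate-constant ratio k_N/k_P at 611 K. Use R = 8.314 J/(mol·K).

4.22

With equal orders, S_{N/P} = k_N/k_P = (A_N/A_P)·exp[(E_P−E_N)/(RT)].
(E_P−E_N)/(RT) = (103−36.7)×10³/(8.314×611) = 66300/5080 = 13.05.
k_N/k_P = (4.78×10^12/5.28×10^17)·exp(13.05) = 9.053×10^-6 × 4.658×10^5 = 4.22.
Since E_N < E_P, lowering the temperature improves selectivity toward N.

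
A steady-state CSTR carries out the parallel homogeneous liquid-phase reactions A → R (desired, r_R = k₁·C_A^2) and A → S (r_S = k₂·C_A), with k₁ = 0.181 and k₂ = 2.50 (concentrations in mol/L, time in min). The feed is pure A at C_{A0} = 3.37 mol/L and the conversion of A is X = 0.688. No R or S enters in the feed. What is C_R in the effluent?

0.164 mol/L

Exit C_A = C_{A0}(1−X) = 3.37×0.312 = 1.051 mol/L.
A CSTR operates uniformly at the exit composition, giving r_R = 0.2001 and r_S = 2.629 (each k·C_A^n at C_A = 1.051).
Fraction of consumed A going to R: r_R/(r_R+r_S) = 0.07074.
C_R = 0.07074·C_{A0}·X = 0.07074×3.37×0.688 = 0.164 mol/L.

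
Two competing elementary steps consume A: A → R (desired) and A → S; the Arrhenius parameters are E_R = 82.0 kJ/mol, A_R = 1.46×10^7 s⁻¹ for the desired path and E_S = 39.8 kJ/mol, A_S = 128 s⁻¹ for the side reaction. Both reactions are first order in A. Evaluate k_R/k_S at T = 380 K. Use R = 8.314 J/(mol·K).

k_R/k_S = (A_R/A_S)·exp[−(E_R−E_S)/(RT)] = (A_R/A_S)·exp[(E_S−E_R)/(RT)].
(E_S−E_R)/(RT) = (39.8−82.0)×10³/(8.314×380) = -42200/3159 = -13.36.
k_R/k_S = (1.46×10^7/128)·exp(-13.36) = 1.141×10^5 × 1.581×10^-6 = 0.180.

0.180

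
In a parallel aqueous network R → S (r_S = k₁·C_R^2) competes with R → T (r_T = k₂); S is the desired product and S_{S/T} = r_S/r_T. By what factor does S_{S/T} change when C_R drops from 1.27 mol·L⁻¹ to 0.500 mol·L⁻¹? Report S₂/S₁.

S_{S/T} = (k₁/k₂)·C_R^2, so S₂/S₁ = (C_{R,2}/C_{R,1})^2.
= (0.500/1.27)^2 = (0.3937)^2 = 0.155.
Selectivity toward S falls as C_R falls — high-concentration operation is favoured.

0.155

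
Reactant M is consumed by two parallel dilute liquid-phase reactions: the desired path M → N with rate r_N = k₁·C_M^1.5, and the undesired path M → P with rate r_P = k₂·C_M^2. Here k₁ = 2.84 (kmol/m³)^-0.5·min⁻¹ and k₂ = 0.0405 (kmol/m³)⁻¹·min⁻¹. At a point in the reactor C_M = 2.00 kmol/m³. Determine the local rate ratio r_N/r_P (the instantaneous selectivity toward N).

49.6

S_{N/P} = r_N/r_P = (k₁·C_M^1.5)/(k₂·C_M^2) = (k₁/k₂)·C_M^-0.5.
= (2.84×2.000^1.5) / (0.0405×2.000^2) = 8.033/0.1620 = 49.6.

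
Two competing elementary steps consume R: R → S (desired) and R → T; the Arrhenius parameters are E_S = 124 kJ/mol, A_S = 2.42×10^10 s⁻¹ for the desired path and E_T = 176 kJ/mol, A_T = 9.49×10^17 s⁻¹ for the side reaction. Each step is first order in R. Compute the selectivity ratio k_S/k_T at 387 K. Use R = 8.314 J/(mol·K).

0.266

Since both paths have the same order in R, the concentration cancels and S_{S/T} = k_S/k_T = (A_S/A_T)·exp[(E_T−E_S)/(RT)].
(E_T−E_S)/(RT) = (176−124)×10³/(8.314×387) = 52000/3218 = 16.16.
k_S/k_T = (2.42×10^10/9.49×10^17)·exp(16.16) = 2.550×10^-8 × 1.044×10^7 = 0.266.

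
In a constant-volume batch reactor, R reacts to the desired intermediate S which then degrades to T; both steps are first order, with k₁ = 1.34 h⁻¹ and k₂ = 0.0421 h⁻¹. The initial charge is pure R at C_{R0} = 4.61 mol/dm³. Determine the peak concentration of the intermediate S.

At the optimum, C_{S,max}/C_{R0} = (k₁/k₂)^[k₂/(k₂−k₁)].
= (1.34/0.0421)^(0.0421/(0.0421−1.34)) = (31.83)^(-0.03244) = 0.8938.
C_{S,max} = 0.8938×4.61 = 4.12 mol/dm³.

4.12 mol/dm³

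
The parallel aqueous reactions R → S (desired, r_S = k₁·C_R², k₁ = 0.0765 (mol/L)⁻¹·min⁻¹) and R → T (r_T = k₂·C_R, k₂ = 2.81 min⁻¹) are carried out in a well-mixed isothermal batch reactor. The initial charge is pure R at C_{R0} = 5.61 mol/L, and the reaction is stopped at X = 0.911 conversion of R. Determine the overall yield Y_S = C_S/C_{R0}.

C_R = C_{R0}(1−X) = 0.4993 mol/L.
Along a PFR/batch, dC_T/dC_R = −r_T/(r_S+r_T) = −k₂/(k₂+k₁·C_R).
Integrating from C_{R0} to C_R: C_T = (2.81/0.0765)·ln[(2.81+0.0765·5.61)/(2.81+0.0765·0.499)] = 36.73·ln(3.239/2.848) = 4.725 mol/L.
Then C_S = (C_{R0}−C_R) − C_T = 5.111 − 4.725 = 0.3859 mol/L.
Y_S = C_S/C_{R0} = 0.3859/5.61 = 0.0688.

0.0688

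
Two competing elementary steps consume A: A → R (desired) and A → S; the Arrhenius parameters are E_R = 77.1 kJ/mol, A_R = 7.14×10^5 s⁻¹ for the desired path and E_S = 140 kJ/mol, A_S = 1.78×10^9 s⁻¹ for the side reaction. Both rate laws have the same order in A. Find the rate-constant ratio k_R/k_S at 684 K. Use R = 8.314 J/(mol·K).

Since both paths have the same order in A, the concentration cancels and S_{R/S} = k_R/k_S = (A_R/A_S)·exp[(E_S−E_R)/(RT)].
(E_S−E_R)/(RT) = (140−77.1)×10³/(8.314×684) = 62900/5687 = 11.06.
k_R/k_S = (7.14×10^5/1.78×10^9)·exp(11.06) = 4.011×10^-4 × 63624 = 25.5.

25.5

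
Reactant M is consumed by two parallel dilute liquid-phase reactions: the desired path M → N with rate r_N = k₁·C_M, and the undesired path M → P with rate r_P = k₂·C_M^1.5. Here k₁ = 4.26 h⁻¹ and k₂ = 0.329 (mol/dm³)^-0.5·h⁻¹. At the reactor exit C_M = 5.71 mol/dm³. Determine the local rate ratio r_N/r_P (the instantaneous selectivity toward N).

S_{N/P} = r_N/r_P = (k₁·C_M)/(k₂·C_M^1.5) = (k₁/k₂)·C_M^-0.5.
= (4.26×5.710) / (0.329×5.710^1.5) = 24.32/4.489 = 5.42.
The undesired path is higher order in M, so low C_M (CSTR or dilute feed) favours N.

5.42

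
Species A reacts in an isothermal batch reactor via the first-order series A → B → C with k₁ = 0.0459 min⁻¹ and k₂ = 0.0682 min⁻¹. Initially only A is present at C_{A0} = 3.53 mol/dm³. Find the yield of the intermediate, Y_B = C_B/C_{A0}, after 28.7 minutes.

Solving the coupled first-order balances gives C_B(t) = [k₁/(k₂−k₁)]·C_{A0}·(e^(−k₁t) − e^(−k₂t)).
e^(−k₁t) = e^(−0.0459×28.7) = e^(−1.317) = 0.2678; e^(−k₂t) = e^(−1.957) = 0.1412.
C_B = 0.0459×3.53/(0.0682−0.0459) × (0.2678−0.1412) = 7.266×0.1266 = 0.9200 mol/dm³.
Y_B = C_B/C_{A0} = 0.9200/3.53 = 0.261.

0.261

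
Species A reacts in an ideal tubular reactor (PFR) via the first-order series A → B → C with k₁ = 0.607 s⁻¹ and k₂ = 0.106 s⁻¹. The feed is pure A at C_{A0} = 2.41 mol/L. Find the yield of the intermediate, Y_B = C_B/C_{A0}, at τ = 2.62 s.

0.671

The intermediate concentration in a first-order A→B→C sequence is C_B = k₁C_{A0}(e^(−k₁τ) − e^(−k₂τ))/(k₂−k₁).
e^(−k₁τ) = e^(−0.607×2.62) = e^(−1.590) = 0.2039; e^(−k₂τ) = e^(−0.2777) = 0.7575.
C_B = 0.607×2.41/(0.106−0.607) × (0.2039−0.7575) = (-2.920)×(-0.5537) = 1.617 mol/L.
Y_B = C_B/C_{A0} = 1.617/2.41 = 0.671.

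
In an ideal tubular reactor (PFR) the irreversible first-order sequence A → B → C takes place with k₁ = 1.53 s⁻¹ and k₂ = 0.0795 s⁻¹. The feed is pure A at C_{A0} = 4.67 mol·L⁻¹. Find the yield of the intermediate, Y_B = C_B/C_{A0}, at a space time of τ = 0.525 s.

Solving the coupled first-order balances gives C_B(τ) = [k₁/(k₂−k₁)]·C_{A0}·(e^(−k₁τ) − e^(−k₂τ)).
e^(−k₁τ) = e^(−1.53×0.525) = e^(−0.8033) = 0.4479; e^(−k₂τ) = e^(−0.04174) = 0.9591.
C_B = 1.53×4.67/(0.0795−1.53) × (0.4479−0.9591) = (-4.926)×(-0.5113) = 2.518 mol·L⁻¹.
Y_B = C_B/C_{A0} = 2.518/4.67 = 0.539.

0.539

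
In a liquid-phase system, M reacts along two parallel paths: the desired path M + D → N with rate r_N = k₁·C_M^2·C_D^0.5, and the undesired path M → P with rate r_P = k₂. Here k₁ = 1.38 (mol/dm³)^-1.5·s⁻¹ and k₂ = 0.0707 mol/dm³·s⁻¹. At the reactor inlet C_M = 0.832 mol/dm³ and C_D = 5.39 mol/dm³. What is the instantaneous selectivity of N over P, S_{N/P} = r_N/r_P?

S_{N/P} = r_N/r_P = (k₁·C_M^2·C_D^0.5)/(k₂) = (k₁/k₂)·C_M^2·C_D^0.5.
= (1.38×0.8320^2×5.390^0.5) / (0.0707) = 2.218/0.07070 = 31.4.

31.4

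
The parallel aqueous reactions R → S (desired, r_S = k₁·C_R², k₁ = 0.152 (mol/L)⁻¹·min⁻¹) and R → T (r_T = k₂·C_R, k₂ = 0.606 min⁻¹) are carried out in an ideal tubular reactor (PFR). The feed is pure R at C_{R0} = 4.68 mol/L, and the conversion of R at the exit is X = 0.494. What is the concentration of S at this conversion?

1.07 mol/L

C_R = C_{R0}(1−X) = 2.368 mol/L.
Along a PFR/batch, dC_T/dC_R = −r_T/(r_S+r_T) = −k₂/(k₂+k₁·C_R).
Integrating from C_{R0} to C_R: C_T = (0.606/0.152)·ln[(0.606+0.152·4.68)/(0.606+0.152·2.37)] = 3.987·ln(1.317/0.9659) = 1.237 mol/L.
Then C_S = (C_{R0}−C_R) − C_T = 2.312 − 1.237 = 1.075 mol/L.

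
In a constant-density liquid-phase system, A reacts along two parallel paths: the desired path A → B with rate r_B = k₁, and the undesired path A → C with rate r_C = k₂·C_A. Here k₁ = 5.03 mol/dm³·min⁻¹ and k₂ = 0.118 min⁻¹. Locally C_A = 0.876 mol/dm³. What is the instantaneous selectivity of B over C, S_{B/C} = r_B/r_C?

S_{B/C} = r_B/r_C = (k₁)/(k₂·C_A) = (k₁/k₂)·C_A⁻¹.
= (5.03) / (0.118×0.8760) = 5.030/0.1034 = 48.7.

48.7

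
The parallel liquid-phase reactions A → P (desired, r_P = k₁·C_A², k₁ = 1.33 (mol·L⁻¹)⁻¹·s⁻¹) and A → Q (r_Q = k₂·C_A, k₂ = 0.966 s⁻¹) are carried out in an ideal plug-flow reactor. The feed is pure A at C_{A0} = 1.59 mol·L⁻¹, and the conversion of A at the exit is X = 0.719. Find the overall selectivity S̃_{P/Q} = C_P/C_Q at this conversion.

C_A = C_{A0}(1−X) = 0.4468 mol·L⁻¹.
Along a PFR/batch, dC_Q/dC_A = −r_Q/(r_P+r_Q) = −k₂/(k₂+k₁·C_A).
Integrating from C_{A0} to C_A: C_Q = (0.966/1.33)·ln[(0.966+1.33·1.59)/(0.966+1.33·0.447)] = 0.7263·ln(3.081/1.560) = 0.4941 mol·L⁻¹.
Then C_P = (C_{A0}−C_A) − C_Q = 1.143 − 0.4941 = 0.6491 mol·L⁻¹.
S̃_{P/Q} = C_P/C_Q = 0.6491/0.4941 = 1.31.

1.31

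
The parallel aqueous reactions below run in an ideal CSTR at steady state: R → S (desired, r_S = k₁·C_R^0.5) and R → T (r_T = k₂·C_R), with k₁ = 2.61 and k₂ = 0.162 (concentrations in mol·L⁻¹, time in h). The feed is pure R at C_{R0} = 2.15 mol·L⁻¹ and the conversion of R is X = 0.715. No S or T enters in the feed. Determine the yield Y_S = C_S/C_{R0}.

0.682

Exit C_R = C_{R0}(1−X) = 2.15×0.285 = 0.6128 mol·L⁻¹.
A CSTR operates uniformly at the exit composition, giving r_S = 2.043 and r_T = 0.09927 (each k·C_R^n at C_R = 0.6128).
Fraction of consumed R going to S: r_S/(r_S+r_T) = 0.9537.
C_S = 0.9537·C_{R0}·X = 0.9537×2.15×0.715 = 1.47 mol·L⁻¹; Y_S = C_S/C_{R0} = 0.682.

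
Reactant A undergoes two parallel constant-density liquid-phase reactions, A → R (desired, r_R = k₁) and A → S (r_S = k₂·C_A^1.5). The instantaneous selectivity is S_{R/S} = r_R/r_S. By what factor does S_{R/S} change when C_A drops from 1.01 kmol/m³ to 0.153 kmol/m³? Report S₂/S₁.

S_{R/S} = (k₁/k₂)·C_A^-1.5, so S₂/S₁ = (C_{A,2}/C_{A,1})^-1.5.
= (0.153/1.01)^(-1.5) = (0.1515)^(-1.5) = 17.0.
Selectivity toward R rises as C_A falls — low-concentration operation is favoured.

17.0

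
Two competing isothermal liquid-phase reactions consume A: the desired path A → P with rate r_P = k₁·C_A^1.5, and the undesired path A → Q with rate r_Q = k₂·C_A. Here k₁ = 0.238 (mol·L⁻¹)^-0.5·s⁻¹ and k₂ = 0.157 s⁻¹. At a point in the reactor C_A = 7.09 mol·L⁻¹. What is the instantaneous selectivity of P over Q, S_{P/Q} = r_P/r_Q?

4.04

S_{P/Q} = r_P/r_Q = (k₁·C_A^1.5)/(k₂·C_A) = (k₁/k₂)·C_A^0.5.
= (0.238×7.090^1.5) / (0.157×7.090) = 4.493/1.113 = 4.04.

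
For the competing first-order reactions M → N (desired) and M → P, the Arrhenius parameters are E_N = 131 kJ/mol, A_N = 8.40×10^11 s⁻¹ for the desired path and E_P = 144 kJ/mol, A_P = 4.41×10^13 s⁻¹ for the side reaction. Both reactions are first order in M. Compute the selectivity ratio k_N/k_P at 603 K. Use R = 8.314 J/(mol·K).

With equal orders, S_{N/P} = k_N/k_P = (A_N/A_P)·exp[(E_P−E_N)/(RT)].
(E_P−E_N)/(RT) = (144−131)×10³/(8.314×603) = 13000/5013 = 2.593.
k_N/k_P = (8.40×10^11/4.41×10^13)·exp(2.593) = 0.01905 × 13.37 = 0.255.
Since E_N < E_P, lowering the temperature improves selectivity toward N.

0.255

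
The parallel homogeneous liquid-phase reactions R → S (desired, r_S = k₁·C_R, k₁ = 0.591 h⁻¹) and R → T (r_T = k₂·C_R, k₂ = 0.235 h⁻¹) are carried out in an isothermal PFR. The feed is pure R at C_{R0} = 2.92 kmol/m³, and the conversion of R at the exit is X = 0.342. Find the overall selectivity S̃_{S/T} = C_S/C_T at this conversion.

C_R = C_{R0}(1−X) = 1.921 kmol/m³.
Both paths are first order in R, so the instantaneous fraction to S is constant: dC_S/d(−C_R) = k₁/(k₁+k₂) = 0.7155.
C_S = 0.7155·(C_{R0}−C_R) = 0.7155×0.9986 = 0.715 kmol/m³.
C_T = (C_{R0}−C_R)−C_S = 0.2841 kmol/m³; S̃_{S/T} = 0.7145/0.2841 = 2.51.

2.51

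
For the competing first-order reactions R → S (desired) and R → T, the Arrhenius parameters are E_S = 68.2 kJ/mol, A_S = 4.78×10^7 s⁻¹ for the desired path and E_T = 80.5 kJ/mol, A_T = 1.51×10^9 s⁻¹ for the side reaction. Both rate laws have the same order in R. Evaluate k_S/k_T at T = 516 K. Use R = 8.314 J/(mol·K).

Since both paths have the same order in R, the concentration cancels and S_{S/T} = k_S/k_T = (A_S/A_T)·exp[(E_T−E_S)/(RT)].
(E_T−E_S)/(RT) = (80.5−68.2)×10³/(8.314×516) = 12300/4290 = 2.867.
k_S/k_T = (4.78×10^7/1.51×10^9)·exp(2.867) = 0.03166 × 17.59 = 0.557.

0.557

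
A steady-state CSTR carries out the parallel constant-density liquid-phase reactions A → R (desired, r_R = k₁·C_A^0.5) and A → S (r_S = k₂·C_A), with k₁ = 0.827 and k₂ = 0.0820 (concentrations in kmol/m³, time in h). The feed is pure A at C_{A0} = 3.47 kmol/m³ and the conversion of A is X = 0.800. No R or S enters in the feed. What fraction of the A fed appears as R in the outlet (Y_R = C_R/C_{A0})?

0.739

Exit C_A = C_{A0}(1−X) = 3.47×0.200 = 0.6940 kmol/m³.
Rates in a CSTR are evaluated at the outlet concentration: r_R = 0.827×0.6940^0.5 = 0.6889, r_S = 0.0820×0.6940 = 0.05691.
Fraction of consumed A going to R: r_R/(r_R+r_S) = 0.9237.
C_R = 0.9237·C_{A0}·X = 0.9237×3.47×0.800 = 2.56 kmol/m³; Y_R = C_R/C_{A0} = 0.739.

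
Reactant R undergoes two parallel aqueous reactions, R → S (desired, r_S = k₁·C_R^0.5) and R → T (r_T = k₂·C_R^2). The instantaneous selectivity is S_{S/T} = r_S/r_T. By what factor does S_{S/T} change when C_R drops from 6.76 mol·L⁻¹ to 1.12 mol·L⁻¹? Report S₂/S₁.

14.8

S_{S/T} = (k₁/k₂)·C_R^-1.5, so S₂/S₁ = (C_{R,2}/C_{R,1})^-1.5.
= (1.12/6.76)^(-1.5) = (0.1657)^(-1.5) = 14.8.
Selectivity toward S rises as C_R falls — low-concentration operation is favoured.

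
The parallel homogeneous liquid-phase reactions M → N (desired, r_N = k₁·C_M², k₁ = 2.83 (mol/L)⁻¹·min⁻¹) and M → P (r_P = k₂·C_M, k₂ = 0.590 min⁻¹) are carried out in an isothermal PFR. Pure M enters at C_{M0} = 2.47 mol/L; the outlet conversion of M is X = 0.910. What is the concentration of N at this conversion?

C_M = C_{M0}(1−X) = 0.2223 mol/L.
Along a PFR/batch, dC_P/dC_M = −r_P/(r_N+r_P) = −k₂/(k₂+k₁·C_M).
Integrating from C_{M0} to C_M: C_P = (0.590/2.83)·ln[(0.590+2.83·2.47)/(0.590+2.83·0.222)] = 0.2085·ln(7.580/1.219) = 0.3810 mol/L.
Then C_N = (C_{M0}−C_M) − C_P = 2.248 − 0.3810 = 1.867 mol/L.

1.87 mol/L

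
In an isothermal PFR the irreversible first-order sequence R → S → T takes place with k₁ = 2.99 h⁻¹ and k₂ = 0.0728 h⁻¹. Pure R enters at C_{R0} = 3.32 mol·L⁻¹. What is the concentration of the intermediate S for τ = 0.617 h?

The intermediate concentration in a first-order A→B→C sequence is C_S = k₁C_{R0}(e^(−k₁τ) − e^(−k₂τ))/(k₂−k₁).
e^(−k₁τ) = e^(−2.99×0.617) = e^(−1.845) = 0.1581; e^(−k₂τ) = e^(−0.04492) = 0.9561.
C_S = 2.99×3.32/(0.0728−2.99) × (0.1581−0.9561) = (-3.403)×(-0.7980) = 2.716 mol·L⁻¹.

2.72 mol·L⁻¹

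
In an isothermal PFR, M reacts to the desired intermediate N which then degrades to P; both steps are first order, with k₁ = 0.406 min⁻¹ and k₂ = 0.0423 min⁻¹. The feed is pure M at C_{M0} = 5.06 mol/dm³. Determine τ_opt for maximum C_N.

For first-order series the maximum of C_N occurs at τ_opt = ln(k₂/k₁)/(k₂−k₁).
= ln(0.0423/0.406)/(0.0423−0.406) = ln(0.1042)/-0.3637 = -2.262/-0.3637 = 6.22 min.

6.22 min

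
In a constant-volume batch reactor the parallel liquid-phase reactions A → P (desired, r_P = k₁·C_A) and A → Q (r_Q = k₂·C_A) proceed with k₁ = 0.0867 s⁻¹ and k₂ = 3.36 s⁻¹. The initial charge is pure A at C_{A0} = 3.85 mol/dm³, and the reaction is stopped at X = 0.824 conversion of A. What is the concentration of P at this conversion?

C_A = C_{A0}(1−X) = 0.6776 mol/dm³.
Both paths are first order in A, so the instantaneous fraction to P is constant: dC_P/d(−C_A) = k₁/(k₁+k₂) = 0.02515.
C_P = 0.02515·(C_{A0}−C_A) = 0.02515×3.172 = 0.0798 mol/dm³.

0.0798 mol/dm³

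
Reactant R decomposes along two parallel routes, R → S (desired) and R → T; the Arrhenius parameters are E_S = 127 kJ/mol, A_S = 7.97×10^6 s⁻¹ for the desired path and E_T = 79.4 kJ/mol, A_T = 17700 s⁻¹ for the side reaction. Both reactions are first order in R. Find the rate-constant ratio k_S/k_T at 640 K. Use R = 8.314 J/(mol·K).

Since both paths have the same order in R, the concentration cancels and S_{S/T} = k_S/k_T = (A_S/A_T)·exp[(E_T−E_S)/(RT)].
(E_T−E_S)/(RT) = (79.4−127)×10³/(8.314×640) = -47600/5321 = -8.946.
k_S/k_T = (7.97×10^6/17700)·exp(-8.946) = 450.3 × 1.303×10^-4 = 0.0587.

0.0587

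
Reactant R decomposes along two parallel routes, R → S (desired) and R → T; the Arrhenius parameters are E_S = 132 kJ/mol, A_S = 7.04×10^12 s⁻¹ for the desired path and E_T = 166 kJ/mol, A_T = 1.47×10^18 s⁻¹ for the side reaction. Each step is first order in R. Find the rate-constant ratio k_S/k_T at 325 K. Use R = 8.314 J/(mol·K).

1.40

With equal orders, S_{S/T} = k_S/k_T = (A_S/A_T)·exp[(E_T−E_S)/(RT)].
(E_T−E_S)/(RT) = (166−132)×10³/(8.314×325) = 34000/2702 = 12.58.
k_S/k_T = (7.04×10^12/1.47×10^18)·exp(12.58) = 4.789×10^-6 × 2.916×10^5 = 1.40.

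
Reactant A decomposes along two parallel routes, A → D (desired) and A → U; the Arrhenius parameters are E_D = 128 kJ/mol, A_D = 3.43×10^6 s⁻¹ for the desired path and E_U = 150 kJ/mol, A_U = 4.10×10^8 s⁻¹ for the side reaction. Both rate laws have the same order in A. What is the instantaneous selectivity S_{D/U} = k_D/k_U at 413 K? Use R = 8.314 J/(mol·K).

5.07

With equal orders, S_{D/U} = k_D/k_U = (A_D/A_U)·exp[(E_U−E_D)/(RT)].
(E_U−E_D)/(RT) = (150−128)×10³/(8.314×413) = 22000/3434 = 6.407.
k_D/k_U = (3.43×10^6/4.10×10^8)·exp(6.407) = 0.008366 × 606.1 = 5.07.
Since E_D < E_U, lowering the temperature improves selectivity toward D.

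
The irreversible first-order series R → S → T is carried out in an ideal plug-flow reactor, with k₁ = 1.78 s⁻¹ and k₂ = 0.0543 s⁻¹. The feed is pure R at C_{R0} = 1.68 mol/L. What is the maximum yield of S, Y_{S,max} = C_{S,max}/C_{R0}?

For a first-order series the maximum intermediate yield is C_{S,max}/C_{R0} = (k₁/k₂)^[k₂/(k₂−k₁)].
= (1.78/0.0543)^(0.0543/(0.0543−1.78)) = (32.78)^(-0.03147) = 0.8960.

0.896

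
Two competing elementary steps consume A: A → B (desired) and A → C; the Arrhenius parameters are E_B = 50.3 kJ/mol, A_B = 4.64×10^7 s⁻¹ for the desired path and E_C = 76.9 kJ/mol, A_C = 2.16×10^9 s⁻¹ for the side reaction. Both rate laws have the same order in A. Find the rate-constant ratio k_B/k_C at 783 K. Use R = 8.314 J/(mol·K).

Since both paths have the same order in A, the concentration cancels and S_{B/C} = k_B/k_C = (A_B/A_C)·exp[(E_C−E_B)/(RT)].
(E_C−E_B)/(RT) = (76.9−50.3)×10³/(8.314×783) = 26600/6510 = 4.086.
k_B/k_C = (4.64×10^7/2.16×10^9)·exp(4.086) = 0.02148 × 59.51 = 1.28.
Since E_B < E_C, lowering the temperature improves selectivity toward B.

1.28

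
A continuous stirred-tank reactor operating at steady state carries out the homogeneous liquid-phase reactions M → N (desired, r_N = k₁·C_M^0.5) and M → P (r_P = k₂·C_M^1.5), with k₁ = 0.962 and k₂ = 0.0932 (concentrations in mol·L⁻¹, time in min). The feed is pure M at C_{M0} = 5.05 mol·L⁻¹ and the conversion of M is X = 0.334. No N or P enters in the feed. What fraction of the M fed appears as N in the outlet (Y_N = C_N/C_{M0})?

Exit C_M = C_{M0}(1−X) = 5.05×0.666 = 3.363 mol·L⁻¹.
A CSTR operates uniformly at the exit composition, giving r_N = 1.764 and r_P = 0.5749 (each k·C_M^n at C_M = 3.363).
Fraction of consumed M going to N: r_N/(r_N+r_P) = 0.7542.
C_N = 0.7542·C_{M0}·X = 0.7542×5.05×0.334 = 1.27 mol·L⁻¹; Y_N = C_N/C_{M0} = 0.252.

0.252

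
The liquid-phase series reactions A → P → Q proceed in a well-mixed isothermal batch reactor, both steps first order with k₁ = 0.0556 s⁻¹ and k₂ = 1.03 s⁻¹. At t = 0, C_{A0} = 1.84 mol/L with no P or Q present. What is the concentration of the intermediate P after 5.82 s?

For first-order series with pure A initially, C_P(t) = k₁C_{A0}/(k₂−k₁)·(e^(−k₁t) − e^(−k₂t)).
e^(−k₁t) = e^(−0.0556×5.82) = e^(−0.3236) = 0.7235; e^(−k₂t) = e^(−5.995) = 0.002492.
C_P = 0.0556×1.84/(1.03−0.0556) × (0.7235−0.002492) = 0.1050×0.7211 = 0.07570 mol/L.

0.0757 mol/L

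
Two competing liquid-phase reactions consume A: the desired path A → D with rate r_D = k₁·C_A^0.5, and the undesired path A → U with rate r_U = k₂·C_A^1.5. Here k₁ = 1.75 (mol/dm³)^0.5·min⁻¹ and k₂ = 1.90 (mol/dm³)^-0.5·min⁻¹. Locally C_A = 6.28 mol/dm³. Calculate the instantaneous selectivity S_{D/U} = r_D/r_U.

S_{D/U} = r_D/r_U = (k₁·C_A^0.5)/(k₂·C_A^1.5) = (k₁/k₂)·C_A⁻¹.
= (1.75×6.280^0.5) / (1.90×6.280^1.5) = 4.385/29.90 = 0.147.

0.147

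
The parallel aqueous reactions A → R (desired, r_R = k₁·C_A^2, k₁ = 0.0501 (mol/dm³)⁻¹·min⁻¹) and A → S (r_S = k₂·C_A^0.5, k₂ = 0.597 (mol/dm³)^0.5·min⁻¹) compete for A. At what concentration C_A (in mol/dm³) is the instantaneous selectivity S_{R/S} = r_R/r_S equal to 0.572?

S_{R/S} = (k₁/k₂)·C_A^1.5 ⇒ C_A = (S·k₂/k₁)^(1/1.5).
= (0.572×0.597/0.0501)^(0.6667) = (6.816)^(0.6667) = 3.59 mol/dm³.

3.59 mol/dm³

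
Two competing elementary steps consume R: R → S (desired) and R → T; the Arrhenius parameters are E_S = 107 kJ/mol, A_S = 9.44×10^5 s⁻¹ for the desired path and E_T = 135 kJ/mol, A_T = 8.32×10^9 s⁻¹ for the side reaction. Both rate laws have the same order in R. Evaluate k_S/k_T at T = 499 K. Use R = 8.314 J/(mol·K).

0.0968

Since both paths have the same order in R, the concentration cancels and S_{S/T} = k_S/k_T = (A_S/A_T)·exp[(E_T−E_S)/(RT)].
(E_T−E_S)/(RT) = (135−107)×10³/(8.314×499) = 28000/4149 = 6.749.
k_S/k_T = (9.44×10^5/8.32×10^9)·exp(6.749) = 1.135×10^-4 × 853.3 = 0.0968.
Since E_S < E_T, lowering the temperature improves selectivity toward S.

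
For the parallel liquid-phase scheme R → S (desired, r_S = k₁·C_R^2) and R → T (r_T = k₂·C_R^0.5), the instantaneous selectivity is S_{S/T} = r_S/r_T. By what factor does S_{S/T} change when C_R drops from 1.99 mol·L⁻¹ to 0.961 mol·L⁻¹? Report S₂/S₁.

0.336

S_{S/T} = (k₁/k₂)·C_R^1.5, so S₂/S₁ = (C_{R,2}/C_{R,1})^1.5.
= (0.961/1.99)^1.5 = (0.4829)^1.5 = 0.336.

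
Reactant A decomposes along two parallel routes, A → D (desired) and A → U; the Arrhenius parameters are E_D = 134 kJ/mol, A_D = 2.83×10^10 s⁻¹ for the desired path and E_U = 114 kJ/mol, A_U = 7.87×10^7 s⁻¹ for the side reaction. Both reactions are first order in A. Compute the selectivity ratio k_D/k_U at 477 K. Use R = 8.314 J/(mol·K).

Since both paths have the same order in A, the concentration cancels and S_{D/U} = k_D/k_U = (A_D/A_U)·exp[(E_U−E_D)/(RT)].
(E_U−E_D)/(RT) = (114−134)×10³/(8.314×477) = -20000/3966 = -5.043.
k_D/k_U = (2.83×10^10/7.87×10^7)·exp(-5.043) = 359.6 × 0.006453 = 2.32.

2.32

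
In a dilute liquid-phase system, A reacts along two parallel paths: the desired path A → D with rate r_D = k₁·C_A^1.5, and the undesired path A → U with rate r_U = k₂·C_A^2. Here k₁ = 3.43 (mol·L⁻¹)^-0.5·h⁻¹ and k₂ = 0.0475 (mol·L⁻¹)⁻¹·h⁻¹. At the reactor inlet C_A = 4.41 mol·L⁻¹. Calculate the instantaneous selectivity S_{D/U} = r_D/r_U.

34.4

S_{D/U} = r_D/r_U = (k₁·C_A^1.5)/(k₂·C_A^2) = (k₁/k₂)·C_A^-0.5.
= (3.43×4.410^1.5) / (0.0475×4.410^2) = 31.77/0.9238 = 34.4.
The undesired path is higher order in A, so low C_A (CSTR or dilute feed) favours D.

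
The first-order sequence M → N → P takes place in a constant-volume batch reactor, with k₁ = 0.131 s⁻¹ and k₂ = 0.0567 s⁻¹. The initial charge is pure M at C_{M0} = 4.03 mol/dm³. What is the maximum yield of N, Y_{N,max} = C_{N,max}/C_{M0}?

0.528

For a first-order series the maximum intermediate yield is C_{N,max}/C_{M0} = (k₁/k₂)^[k₂/(k₂−k₁)].
= (0.131/0.0567)^(0.0567/(0.0567−0.131)) = (2.310)^(-0.7631) = 0.5278.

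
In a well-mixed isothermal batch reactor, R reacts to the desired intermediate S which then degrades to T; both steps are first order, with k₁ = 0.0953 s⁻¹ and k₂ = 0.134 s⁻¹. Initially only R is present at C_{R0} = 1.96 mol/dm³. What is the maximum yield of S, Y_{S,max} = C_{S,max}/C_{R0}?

At the optimum, C_{S,max}/C_{R0} = (k₁/k₂)^[k₂/(k₂−k₁)].
= (0.0953/0.134)^(0.134/(0.134−0.0953)) = (0.7112)^(3.463) = 0.3073.

0.307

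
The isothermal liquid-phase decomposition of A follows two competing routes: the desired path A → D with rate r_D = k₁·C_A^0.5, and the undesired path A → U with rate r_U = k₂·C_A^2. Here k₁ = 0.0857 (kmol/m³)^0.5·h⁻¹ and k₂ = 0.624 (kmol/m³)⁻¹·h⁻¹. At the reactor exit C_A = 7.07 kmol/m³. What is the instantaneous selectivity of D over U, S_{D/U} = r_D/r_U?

0.00731

S_{D/U} = r_D/r_U = (k₁·C_A^0.5)/(k₂·C_A^2) = (k₁/k₂)·C_A^-1.5.
= (0.0857×7.070^0.5) / (0.624×7.070^2) = 0.2279/31.19 = 0.00731.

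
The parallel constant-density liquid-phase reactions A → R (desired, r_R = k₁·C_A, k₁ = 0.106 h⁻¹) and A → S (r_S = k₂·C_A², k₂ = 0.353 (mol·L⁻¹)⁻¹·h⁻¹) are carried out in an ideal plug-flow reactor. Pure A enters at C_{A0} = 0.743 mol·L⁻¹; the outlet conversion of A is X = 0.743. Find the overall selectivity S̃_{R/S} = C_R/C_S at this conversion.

C_A = C_{A0}(1−X) = 0.1910 mol·L⁻¹.
Along a PFR/batch, dC_R/dC_A = −r_R/(r_R+r_S) = −k₁/(k₁+k₂·C_A).
Integrating from C_{A0} to C_A: C_R = (0.106/0.353)·ln[(0.106+0.353·0.743)/(0.106+0.353·0.191)] = 0.3003·ln(0.3683/0.1734) = 0.2262 mol·L⁻¹.
C_S = (C_{A0}−C_A)−C_R = 0.3259 mol·L⁻¹; S̃_{R/S} = 0.2262/0.3259 = 0.694.

0.694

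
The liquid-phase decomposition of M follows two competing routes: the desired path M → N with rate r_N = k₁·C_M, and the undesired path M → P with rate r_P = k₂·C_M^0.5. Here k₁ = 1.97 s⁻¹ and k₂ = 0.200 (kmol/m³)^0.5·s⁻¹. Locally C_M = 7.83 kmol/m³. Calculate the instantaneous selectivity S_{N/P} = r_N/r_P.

S_{N/P} = r_N/r_P = (k₁·C_M)/(k₂·C_M^0.5) = (k₁/k₂)·C_M^0.5.
= (1.97×7.830) / (0.200×7.830^0.5) = 15.43/0.5596 = 27.6.

27.6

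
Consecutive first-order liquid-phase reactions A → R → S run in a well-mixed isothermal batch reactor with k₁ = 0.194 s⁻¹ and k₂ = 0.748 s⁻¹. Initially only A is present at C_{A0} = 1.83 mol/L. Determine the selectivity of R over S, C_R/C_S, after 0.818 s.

2.88

The intermediate concentration in a first-order A→B→C sequence is C_R = k₁C_{A0}(e^(−k₁t) − e^(−k₂t))/(k₂−k₁).
e^(−k₁t) = e^(−0.194×0.818) = e^(−0.1587) = 0.8533; e^(−k₂t) = e^(−0.6119) = 0.5423.
C_R = 0.194×1.83/(0.748−0.194) × (0.8533−0.5423) = 0.6408×0.3109 = 0.1992 mol/L.
C_A = C_{A0}e^(−k₁t) = 1.561 mol/L, so C_S = C_{A0}−C_A−C_R = 0.06929 mol/L; C_R/C_S = 2.88.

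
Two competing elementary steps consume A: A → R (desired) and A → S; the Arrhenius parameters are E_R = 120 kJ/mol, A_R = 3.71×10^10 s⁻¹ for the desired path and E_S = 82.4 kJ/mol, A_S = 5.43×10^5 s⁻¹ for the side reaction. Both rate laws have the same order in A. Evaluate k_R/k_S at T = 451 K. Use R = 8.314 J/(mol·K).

3.02

k_R/k_S = (A_R/A_S)·exp[−(E_R−E_S)/(RT)] = (A_R/A_S)·exp[(E_S−E_R)/(RT)].
(E_S−E_R)/(RT) = (82.4−120)×10³/(8.314×451) = -37600/3750 = -10.03.
k_R/k_S = (3.71×10^10/5.43×10^5)·exp(-10.03) = 68324 × 4.416×10^-5 = 3.02.
Since E_R > E_S, raising the temperature improves selectivity toward R.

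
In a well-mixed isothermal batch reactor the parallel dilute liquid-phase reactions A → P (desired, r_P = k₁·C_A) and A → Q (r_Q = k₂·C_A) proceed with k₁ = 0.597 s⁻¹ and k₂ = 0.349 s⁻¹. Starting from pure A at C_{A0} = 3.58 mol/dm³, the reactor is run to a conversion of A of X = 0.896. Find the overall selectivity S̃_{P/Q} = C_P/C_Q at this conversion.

1.71

C_A = C_{A0}(1−X) = 0.3723 mol/dm³.
Both paths are first order in A, so the instantaneous fraction to P is constant: dC_P/d(−C_A) = k₁/(k₁+k₂) = 0.6311.
C_P = 0.6311·(C_{A0}−C_A) = 0.6311×3.208 = 2.02 mol/dm³.
C_Q = (C_{A0}−C_A)−C_P = 1.183 mol/dm³; S̃_{P/Q} = 2.024/1.183 = 1.71.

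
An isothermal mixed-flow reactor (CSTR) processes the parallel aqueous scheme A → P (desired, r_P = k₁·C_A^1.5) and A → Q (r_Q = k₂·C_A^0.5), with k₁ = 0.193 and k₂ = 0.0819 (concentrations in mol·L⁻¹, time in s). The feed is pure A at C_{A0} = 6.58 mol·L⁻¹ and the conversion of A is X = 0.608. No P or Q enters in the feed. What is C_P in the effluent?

3.44 mol·L⁻¹

Exit C_A = C_{A0}(1−X) = 6.58×0.392 = 2.579 mol·L⁻¹.
A CSTR operates uniformly at the exit composition, giving r_P = 0.7995 and r_Q = 0.1315 (each k·C_A^n at C_A = 2.579).
Fraction of consumed A going to P: r_P/(r_P+r_Q) = 0.8587.
C_P = 0.8587·C_{A0}·X = 0.8587×6.58×0.608 = 3.44 mol·L⁻¹.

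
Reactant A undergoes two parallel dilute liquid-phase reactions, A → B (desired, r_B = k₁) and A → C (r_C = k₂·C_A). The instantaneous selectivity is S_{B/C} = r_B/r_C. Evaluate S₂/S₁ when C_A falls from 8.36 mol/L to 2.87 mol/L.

2.91

S_{B/C} = (k₁/k₂)·C_A⁻¹, so S₂/S₁ = (C_{A,2}/C_{A,1})⁻¹.
= 8.36/2.87 = 2.91.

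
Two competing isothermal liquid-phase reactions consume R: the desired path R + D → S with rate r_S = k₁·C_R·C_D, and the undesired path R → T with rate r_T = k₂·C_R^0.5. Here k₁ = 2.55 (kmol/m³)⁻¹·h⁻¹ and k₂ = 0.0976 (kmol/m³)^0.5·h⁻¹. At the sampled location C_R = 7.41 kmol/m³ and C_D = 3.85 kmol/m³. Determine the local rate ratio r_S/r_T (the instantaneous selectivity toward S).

274

S_{S/T} = r_S/r_T = (k₁·C_R·C_D)/(k₂·C_R^0.5) = (k₁/k₂)·C_R^0.5·C_D.
= (2.55×7.410×3.850) / (0.0976×7.410^0.5) = 72.75/0.2657 = 274.
Since the desired path is higher order in R, keeping C_R high (PFR or concentrated feed) favours S.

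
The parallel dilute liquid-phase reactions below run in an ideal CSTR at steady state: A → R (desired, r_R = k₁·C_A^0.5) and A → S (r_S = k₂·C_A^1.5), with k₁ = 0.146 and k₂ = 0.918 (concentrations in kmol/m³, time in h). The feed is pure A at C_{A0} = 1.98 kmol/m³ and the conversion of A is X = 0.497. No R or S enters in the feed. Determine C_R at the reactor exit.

0.136 kmol/m³

Exit C_A = C_{A0}(1−X) = 1.98×0.503 = 0.9959 kmol/m³.
Rates in a CSTR are evaluated at the outlet concentration: r_R = 0.146×0.9959^0.5 = 0.1457, r_S = 0.918×0.9959^1.5 = 0.9124.
Fraction of consumed A going to R: r_R/(r_R+r_S) = 0.1377.
C_R = 0.1377·C_{A0}·X = 0.1377×1.98×0.497 = 0.136 kmol/m³.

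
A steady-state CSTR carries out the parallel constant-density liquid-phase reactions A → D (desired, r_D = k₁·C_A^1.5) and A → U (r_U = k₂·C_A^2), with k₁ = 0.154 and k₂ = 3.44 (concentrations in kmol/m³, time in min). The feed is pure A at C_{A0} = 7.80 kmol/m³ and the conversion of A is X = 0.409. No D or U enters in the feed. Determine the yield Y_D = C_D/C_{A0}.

Exit C_A = C_{A0}(1−X) = 7.80×0.591 = 4.610 kmol/m³.
Rates in a CSTR are evaluated at the outlet concentration: r_D = 0.154×4.610^1.5 = 1.524, r_U = 3.44×4.610^2 = 73.10.
Fraction of consumed A going to D: r_D/(r_D+r_U) = 0.02042.
C_D = 0.02042·C_{A0}·X = 0.02042×7.80×0.409 = 0.0652 kmol/m³; Y_D = C_D/C_{A0} = 0.00835.

0.00835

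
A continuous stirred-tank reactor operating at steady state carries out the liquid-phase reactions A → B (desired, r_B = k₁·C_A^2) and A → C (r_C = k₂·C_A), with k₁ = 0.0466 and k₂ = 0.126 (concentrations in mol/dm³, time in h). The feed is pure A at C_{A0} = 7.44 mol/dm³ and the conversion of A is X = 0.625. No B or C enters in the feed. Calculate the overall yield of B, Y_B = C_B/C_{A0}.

Exit C_A = C_{A0}(1−X) = 7.44×0.375 = 2.790 mol/dm³.
A CSTR operates uniformly at the exit composition, giving r_B = 0.3627 and r_C = 0.3515 (each k·C_A^n at C_A = 2.790).
Fraction of consumed A going to B: r_B/(r_B+r_C) = 0.5078.
C_B = 0.5078·C_{A0}·X = 0.5078×7.44×0.625 = 2.36 mol/dm³; Y_B = C_B/C_{A0} = 0.317.

0.317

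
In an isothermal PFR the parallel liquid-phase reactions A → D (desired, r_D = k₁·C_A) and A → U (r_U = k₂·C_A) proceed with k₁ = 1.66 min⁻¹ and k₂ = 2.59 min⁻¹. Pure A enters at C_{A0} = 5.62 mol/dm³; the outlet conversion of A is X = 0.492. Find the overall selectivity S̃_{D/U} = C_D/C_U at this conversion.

C_A = C_{A0}(1−X) = 2.855 mol/dm³.
Both paths are first order in A, so the instantaneous fraction to D is constant: dC_D/d(−C_A) = k₁/(k₁+k₂) = 0.3906.
C_D = 0.3906·(C_{A0}−C_A) = 0.3906×2.765 = 1.08 mol/dm³.
C_U = (C_{A0}−C_A)−C_D = 1.685 mol/dm³; S̃_{D/U} = 1.080/1.685 = 0.641.

0.641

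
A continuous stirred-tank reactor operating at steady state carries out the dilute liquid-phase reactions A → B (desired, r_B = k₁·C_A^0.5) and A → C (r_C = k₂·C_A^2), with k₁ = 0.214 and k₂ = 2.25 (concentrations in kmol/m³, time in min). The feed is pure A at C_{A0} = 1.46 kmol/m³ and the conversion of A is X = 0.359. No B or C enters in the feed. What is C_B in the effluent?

Exit C_A = C_{A0}(1−X) = 1.46×0.641 = 0.9359 kmol/m³.
In a CSTR the entire volume is at exit conditions, so r_B = 0.214×0.9359^0.5 = 0.2070 and r_C = 2.25×0.9359^2 = 1.971.
Fraction of consumed A going to B: r_B/(r_B+r_C) = 0.09507.
C_B = 0.09507·C_{A0}·X = 0.09507×1.46×0.359 = 0.0498 kmol/m³.

0.0498 kmol/m³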